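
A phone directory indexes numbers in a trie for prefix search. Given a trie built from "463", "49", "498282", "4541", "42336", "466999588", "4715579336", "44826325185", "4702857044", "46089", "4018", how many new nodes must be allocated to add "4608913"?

"46089" is already a path in the trie; the remaining "13" must be added.
New nodes needed: |"4608913"| − 5 = 7 − 5 = 2.

2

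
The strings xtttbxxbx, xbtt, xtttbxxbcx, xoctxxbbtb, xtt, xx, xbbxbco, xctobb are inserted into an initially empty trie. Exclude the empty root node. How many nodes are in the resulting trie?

Count nodes per top-level branch (shared prefixes stored once):
  'x'-branch (xbbxbco, xbtt, xctobb, xoctxxbbtb, xtt, xtttbxxbcx, xtttbxxbx, xx): 34 nodes
Sum: 34

34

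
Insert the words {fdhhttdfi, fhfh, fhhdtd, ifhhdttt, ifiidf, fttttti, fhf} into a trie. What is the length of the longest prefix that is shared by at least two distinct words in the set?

3

Equivalently: take the maximum, over all pairs, of their longest common prefix length.
e.g. "fhf" and "fhfh" share the prefix "fhf" of length 3; no pair shares a longer one.
Longest shared-prefix length: 3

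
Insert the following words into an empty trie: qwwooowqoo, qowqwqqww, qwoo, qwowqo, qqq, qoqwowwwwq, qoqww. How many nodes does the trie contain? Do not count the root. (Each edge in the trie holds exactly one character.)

Insert word by word; a character creates a node only if that edge doesn't already exist:
  "qwwooowqoo" → 10 new (q, w, w, o, o, o, w, q, o, o)
  "qowqwqqww" → prefix "q" already present; 8 new (o, w, q, w, q, q, w, w)
  "qwoo" → prefix "qw" already present; 2 new (o, o)
  "qwowqo" → prefix "qwo" already present; 3 new (w, q, o)
  "qqq" → prefix "q" already present; 2 new (q, q)
  "qoqwowwwwq" → prefix "qo" already present; 8 new (q, w, o, w, w, w, w, q)
  "qoqww" → prefix "qoqw" already present; 1 new (w)
Total nodes = 10 + 8 + 2 + 3 + 2 + 8 + 1 = 34

34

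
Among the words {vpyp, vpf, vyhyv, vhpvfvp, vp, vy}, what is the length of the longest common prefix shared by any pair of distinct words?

2

Equivalently: take the maximum, over all pairs, of their longest common prefix length.
"vp" and "vpf" agree on "vp" (2 characters) before diverging; nothing deeper is shared.
Longest shared-prefix length: 2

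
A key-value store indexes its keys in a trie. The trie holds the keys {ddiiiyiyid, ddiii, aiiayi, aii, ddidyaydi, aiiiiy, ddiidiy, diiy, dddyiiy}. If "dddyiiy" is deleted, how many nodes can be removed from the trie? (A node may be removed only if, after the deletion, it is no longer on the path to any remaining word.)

5

Walk "dddyiiy" from the leaf back toward the root, removing each node that no remaining word uses.
The suffix "dyiiy" (5 nodes) is used only by "dddyiiy"; the node for "dd" still has the child "i", so pruning stops there.
Nodes removed: 5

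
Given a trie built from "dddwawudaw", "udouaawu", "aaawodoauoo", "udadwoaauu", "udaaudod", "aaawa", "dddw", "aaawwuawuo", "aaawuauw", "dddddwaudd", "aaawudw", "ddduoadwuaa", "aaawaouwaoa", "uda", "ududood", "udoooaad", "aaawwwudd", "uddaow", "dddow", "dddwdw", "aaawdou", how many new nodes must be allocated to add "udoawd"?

3

The longest prefix of "udoawd" already in the trie is "udo" (length 3).
So 6 − 3 = 3 new nodes.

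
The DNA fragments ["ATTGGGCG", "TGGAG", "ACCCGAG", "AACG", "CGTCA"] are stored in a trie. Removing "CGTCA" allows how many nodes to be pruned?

5

Walk "CGTCA" from the leaf back toward the root, removing each node that no remaining word uses.
No other word shares any prefix with "CGTCA", so all 5 of its nodes go.
Nodes removed: 5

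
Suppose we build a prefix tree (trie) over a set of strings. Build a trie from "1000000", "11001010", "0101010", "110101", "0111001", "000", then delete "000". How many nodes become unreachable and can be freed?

2

Walk "000" from the leaf back toward the root, removing each node that no remaining word uses.
The suffix "00" (2 nodes) is used only by "000"; the node for "0" still has the child "1", so pruning stops there.
Nodes removed: 2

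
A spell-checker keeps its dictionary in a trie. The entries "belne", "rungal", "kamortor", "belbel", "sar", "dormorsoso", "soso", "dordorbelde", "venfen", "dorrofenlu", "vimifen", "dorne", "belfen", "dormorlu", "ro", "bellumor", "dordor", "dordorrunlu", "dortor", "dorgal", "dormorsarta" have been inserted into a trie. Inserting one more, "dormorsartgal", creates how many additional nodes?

3

The longest prefix of "dormorsartgal" already in the trie is "dormorsart" (length 10).
So 13 − 10 = 3 new nodes.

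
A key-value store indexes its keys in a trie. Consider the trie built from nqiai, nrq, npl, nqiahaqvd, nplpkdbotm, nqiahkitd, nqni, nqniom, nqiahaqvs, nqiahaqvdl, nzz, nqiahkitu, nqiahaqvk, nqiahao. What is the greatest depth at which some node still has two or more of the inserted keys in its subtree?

The deepest shared node is where two words last agree before diverging.
e.g. "nqiahaqvd" and "nqiahaqvdl" share the prefix "nqiahaqvd" of length 9; no pair shares a longer one.
Longest shared-prefix length: 9

9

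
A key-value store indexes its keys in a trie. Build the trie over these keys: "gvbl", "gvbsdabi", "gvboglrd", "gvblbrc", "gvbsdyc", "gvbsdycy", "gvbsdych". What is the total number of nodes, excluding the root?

21

Trie structure (* marks end of a word):
(root)
└─ g
   └─ v
      └─ b
         ├─ l *
         │  └─ b
         │     └─ r
         │        └─ c *
         ├─ o
         │  └─ g
         │     └─ l
         │        └─ r
         │           └─ d *
         └─ s
            └─ d
               ├─ a
               │  └─ b
               │     └─ i *
               └─ y
                  └─ c *
                     ├─ h *
                     └─ y *
Counting every labelled node above: 21.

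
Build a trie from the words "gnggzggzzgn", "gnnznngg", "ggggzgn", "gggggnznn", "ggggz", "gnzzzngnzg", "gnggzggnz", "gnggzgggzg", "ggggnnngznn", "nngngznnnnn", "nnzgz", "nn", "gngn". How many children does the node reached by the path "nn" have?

2

Walk "nn" from the root, arriving at one node.
Characters that immediately follow "nn" among the stored strings: {g, z}.
That node has 2 child edges.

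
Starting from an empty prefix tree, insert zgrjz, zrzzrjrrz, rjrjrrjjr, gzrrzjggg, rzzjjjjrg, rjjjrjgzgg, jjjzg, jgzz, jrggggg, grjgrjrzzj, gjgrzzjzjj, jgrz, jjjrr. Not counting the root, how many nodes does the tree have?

Trace insertions, counting only characters that open a new branch:
  "zgrjz" → 5 new (z, g, r, j, z)
  "zrzzrjrrz" → prefix "z" already present; 8 new (r, z, z, r, j, r, r, z)
  "rjrjrrjjr" → 9 new (r, j, r, j, r, r, j, j, r)
  "gzrrzjggg" → 9 new (g, z, r, r, z, j, g, g, g)
  "rzzjjjjrg" → prefix "r" already present; 8 new (z, z, j, j, j, j, r, g)
  "rjjjrjgzgg" → prefix "rj" already present; 8 new (j, j, r, j, g, z, g, g)
  "jjjzg" → 5 new (j, j, j, z, g)
  "jgzz" → prefix "j" already present; 3 new (g, z, z)
  "jrggggg" → prefix "j" already present; 6 new (r, g, g, g, g, g)
  "grjgrjrzzj" → prefix "g" already present; 9 new (r, j, g, r, j, r, z, z, j)
  "gjgrzzjzjj" → prefix "g" already present; 9 new (j, g, r, z, z, j, z, j, j)
  "jgrz" → prefix "jg" already present; 2 new (r, z)
  "jjjrr" → prefix "jjj" already present; 2 new (r, r)
Total nodes = 5 + 8 + 9 + 9 + 8 + 8 + 5 + 3 + 6 + 9 + 9 + 2 + 2 = 83

83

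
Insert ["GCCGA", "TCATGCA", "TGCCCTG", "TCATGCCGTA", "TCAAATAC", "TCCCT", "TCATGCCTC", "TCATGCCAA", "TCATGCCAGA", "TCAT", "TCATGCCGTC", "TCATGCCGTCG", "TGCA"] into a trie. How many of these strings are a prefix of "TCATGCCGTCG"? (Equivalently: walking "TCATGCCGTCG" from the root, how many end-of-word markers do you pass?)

3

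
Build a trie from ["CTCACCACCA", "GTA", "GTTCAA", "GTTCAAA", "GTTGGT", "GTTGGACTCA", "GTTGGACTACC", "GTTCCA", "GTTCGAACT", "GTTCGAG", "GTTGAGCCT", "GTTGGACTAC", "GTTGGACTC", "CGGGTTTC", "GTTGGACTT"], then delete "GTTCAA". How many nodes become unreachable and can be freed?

Walk "GTTCAA" from the leaf back toward the root, removing each node that no remaining word uses.
Every node on "GTTCAA" is still needed (e.g. by "GTTCAAA"), so nothing is freed.
Nodes removed: 0

0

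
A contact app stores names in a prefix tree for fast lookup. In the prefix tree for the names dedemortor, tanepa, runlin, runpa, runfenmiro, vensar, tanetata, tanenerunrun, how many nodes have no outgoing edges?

A leaf is a node with no children — equivalently, the end of a word that is not a proper prefix of any other stored word.
Those words: "dedemortor", "runfenmiro", "runlin", "runpa", "tanenerunrun", "tanepa", "tanetata", "vensar"
Leaf count: 8

8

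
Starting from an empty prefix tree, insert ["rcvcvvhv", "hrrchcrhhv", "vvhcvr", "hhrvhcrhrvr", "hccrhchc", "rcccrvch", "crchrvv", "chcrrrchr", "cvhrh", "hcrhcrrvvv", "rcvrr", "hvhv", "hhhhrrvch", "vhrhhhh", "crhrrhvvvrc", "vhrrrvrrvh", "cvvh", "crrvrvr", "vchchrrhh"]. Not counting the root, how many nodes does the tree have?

123

Trace insertions, counting only characters that open a new branch:
  "rcvcvvhv" → 8 new (r, c, v, c, v, v, h, v)
  "hrrchcrhhv" → 10 new (h, r, r, c, h, c, r, h, h, v)
  "vvhcvr" → 6 new (v, v, h, c, v, r)
  "hhrvhcrhrvr" → prefix "h" already present; 10 new (h, r, v, h, c, r, h, r, v, r)
  "hccrhchc" → prefix "h" already present; 7 new (c, c, r, h, c, h, c)
  "rcccrvch" → prefix "rc" already present; 6 new (c, c, r, v, c, h)
  "crchrvv" → 7 new (c, r, c, h, r, v, v)
  "chcrrrchr" → prefix "c" already present; 8 new (h, c, r, r, r, c, h, r)
  "cvhrh" → prefix "c" already present; 4 new (v, h, r, h)
  "hcrhcrrvvv" → prefix "hc" already present; 8 new (r, h, c, r, r, v, v, v)
  "rcvrr" → prefix "rcv" already present; 2 new (r, r)
  "hvhv" → prefix "h" already present; 3 new (v, h, v)
  "hhhhrrvch" → prefix "hh" already present; 7 new (h, h, r, r, v, c, h)
  "vhrhhhh" → prefix "v" already present; 6 new (h, r, h, h, h, h)
  "crhrrhvvvrc" → prefix "cr" already present; 9 new (h, r, r, h, v, v, v, r, c)
  "vhrrrvrrvh" → prefix "vhr" already present; 7 new (r, r, v, r, r, v, h)
  "cvvh" → prefix "cv" already present; 2 new (v, h)
  "crrvrvr" → prefix "cr" already present; 5 new (r, v, r, v, r)
  "vchchrrhh" → prefix "v" already present; 8 new (c, h, c, h, r, r, h, h)
Total nodes = 8 + 10 + 6 + 10 + 7 + 6 + 7 + 8 + 4 + 8 + 2 + 3 + 7 + 6 + 9 + 7 + 2 + 5 + 8 = 123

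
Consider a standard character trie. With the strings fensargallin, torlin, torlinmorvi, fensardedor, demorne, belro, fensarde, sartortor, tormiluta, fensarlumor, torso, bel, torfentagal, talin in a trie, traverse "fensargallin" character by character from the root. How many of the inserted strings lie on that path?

Traverse "fensargallin" character by character; count nodes along the way that are marked as word ends.
Prefixes of the query that are stored words: "fensargallin"
Count: 1

1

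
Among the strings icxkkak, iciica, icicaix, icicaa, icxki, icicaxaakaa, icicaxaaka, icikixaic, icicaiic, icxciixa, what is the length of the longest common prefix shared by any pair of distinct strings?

Look for the deepest trie node that still has at least two words in its subtree.
e.g. "icicaxaaka" and "icicaxaakaa" share the prefix "icicaxaaka" of length 10; no pair shares a longer one.
Longest shared-prefix length: 10

10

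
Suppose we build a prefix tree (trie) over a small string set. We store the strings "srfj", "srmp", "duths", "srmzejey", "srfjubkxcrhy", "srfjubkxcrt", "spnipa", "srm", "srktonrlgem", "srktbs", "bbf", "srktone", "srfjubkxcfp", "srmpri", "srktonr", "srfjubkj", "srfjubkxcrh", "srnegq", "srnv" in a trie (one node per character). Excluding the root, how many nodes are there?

Insert word by word; a character creates a node only if that edge doesn't already exist:
  "srfj" → 4 new (s, r, f, j)
  "srmp" → prefix "sr" already present; 2 new (m, p)
  "duths" → 5 new (d, u, t, h, s)
  "srmzejey" → prefix "srm" already present; 5 new (z, e, j, e, y)
  "srfjubkxcrhy" → prefix "srfj" already present; 8 new (u, b, k, x, c, r, h, y)
  "srfjubkxcrt" → prefix "srfjubkxcr" already present; 1 new (t)
  "spnipa" → prefix "s" already present; 5 new (p, n, i, p, a)
  "srm" → prefix "srm" already present; 0 new (none)
  "srktonrlgem" → prefix "sr" already present; 9 new (k, t, o, n, r, l, g, e, m)
  "srktbs" → prefix "srkt" already present; 2 new (b, s)
  "bbf" → 3 new (b, b, f)
  "srktone" → prefix "srkton" already present; 1 new (e)
  "srfjubkxcfp" → prefix "srfjubkxc" already present; 2 new (f, p)
  "srmpri" → prefix "srmp" already present; 2 new (r, i)
  "srktonr" → prefix "srktonr" already present; 0 new (none)
  "srfjubkj" → prefix "srfjubk" already present; 1 new (j)
  "srfjubkxcrh" → prefix "srfjubkxcrh" already present; 0 new (none)
  "srnegq" → prefix "sr" already present; 4 new (n, e, g, q)
  "srnv" → prefix "srn" already present; 1 new (v)
Total nodes = 4 + 2 + 5 + 5 + 8 + 1 + 5 + 0 + 9 + 2 + 3 + 1 + 2 + 2 + 0 + 1 + 0 + 4 + 1 = 55

55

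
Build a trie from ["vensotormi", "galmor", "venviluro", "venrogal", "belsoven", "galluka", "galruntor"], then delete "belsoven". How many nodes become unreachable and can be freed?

Walk "belsoven" from the leaf back toward the root, removing each node that no remaining word uses.
No other word shares any prefix with "belsoven", so all 8 of its nodes go.
Nodes removed: 8

8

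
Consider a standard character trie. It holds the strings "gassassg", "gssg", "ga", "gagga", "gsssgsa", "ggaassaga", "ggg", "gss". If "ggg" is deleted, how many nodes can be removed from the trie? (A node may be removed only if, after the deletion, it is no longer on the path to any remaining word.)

After clearing the end-marker at "ggg", prune upward until reaching a node still needed by another word.
The suffix "g" (1 node) is used only by "ggg"; the node for "gg" still has the child "a", so pruning stops there.
Nodes removed: 1

1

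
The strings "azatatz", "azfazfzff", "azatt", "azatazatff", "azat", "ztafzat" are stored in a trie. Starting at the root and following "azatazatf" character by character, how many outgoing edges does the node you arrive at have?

1

Follow the path "azatazatf" to its node, then look at its outgoing edges.
Characters that immediately follow "azatazatf" among the stored strings: {f}.
That node has 1 child edge.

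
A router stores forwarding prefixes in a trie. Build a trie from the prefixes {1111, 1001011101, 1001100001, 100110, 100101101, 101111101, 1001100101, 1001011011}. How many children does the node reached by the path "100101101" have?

1

The children of the "100101101" node are the distinct next characters among strings starting with "100101101".
Characters that immediately follow "100101101" among the stored strings: {1}.
That node has 1 child edge.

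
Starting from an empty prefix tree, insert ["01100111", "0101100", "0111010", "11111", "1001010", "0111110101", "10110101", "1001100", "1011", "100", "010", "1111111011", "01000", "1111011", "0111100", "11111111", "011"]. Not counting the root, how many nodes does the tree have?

56

Trace insertions, counting only characters that open a new branch:
  "01100111" → 8 new (0, 1, 1, 0, 0, 1, 1, 1)
  "0101100" → prefix "01" already present; 5 new (0, 1, 1, 0, 0)
  "0111010" → prefix "011" already present; 4 new (1, 0, 1, 0)
  "11111" → 5 new (1, 1, 1, 1, 1)
  "1001010" → prefix "1" already present; 6 new (0, 0, 1, 0, 1, 0)
  "0111110101" → prefix "0111" already present; 6 new (1, 1, 0, 1, 0, 1)
  "10110101" → prefix "10" already present; 6 new (1, 1, 0, 1, 0, 1)
  "1001100" → prefix "1001" already present; 3 new (1, 0, 0)
  "1011" → prefix "1011" already present; 0 new (none)
  "100" → prefix "100" already present; 0 new (none)
  "010" → prefix "010" already present; 0 new (none)
  "1111111011" → prefix "11111" already present; 5 new (1, 1, 0, 1, 1)
  "01000" → prefix "010" already present; 2 new (0, 0)
  "1111011" → prefix "1111" already present; 3 new (0, 1, 1)
  "0111100" → prefix "01111" already present; 2 new (0, 0)
  "11111111" → prefix "1111111" already present; 1 new (1)
  "011" → prefix "011" already present; 0 new (none)
Total nodes = 8 + 5 + 4 + 5 + 6 + 6 + 6 + 3 + 0 + 0 + 0 + 5 + 2 + 3 + 2 + 1 + 0 = 56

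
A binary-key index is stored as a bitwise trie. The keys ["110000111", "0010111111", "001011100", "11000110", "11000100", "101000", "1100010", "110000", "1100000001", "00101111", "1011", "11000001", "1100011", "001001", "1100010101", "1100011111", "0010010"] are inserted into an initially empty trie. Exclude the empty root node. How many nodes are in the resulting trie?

46

For each word, the new-node count is its length minus the longest prefix already in the trie:
  "110000111" → 9 new (1, 1, 0, 0, 0, 0, 1, 1, 1)
  "0010111111" → 10 new (0, 0, 1, 0, 1, 1, 1, 1, 1, 1)
  "001011100" → prefix "0010111" already present; 2 new (0, 0)
  "11000110" → prefix "11000" already present; 3 new (1, 1, 0)
  "11000100" → prefix "110001" already present; 2 new (0, 0)
  "101000" → prefix "1" already present; 5 new (0, 1, 0, 0, 0)
  "1100010" → prefix "1100010" already present; 0 new (none)
  "110000" → prefix "110000" already present; 0 new (none)
  "1100000001" → prefix "110000" already present; 4 new (0, 0, 0, 1)
  "00101111" → prefix "00101111" already present; 0 new (none)
  "1011" → prefix "101" already present; 1 new (1)
  "11000001" → prefix "1100000" already present; 1 new (1)
  "1100011" → prefix "1100011" already present; 0 new (none)
  "001001" → prefix "0010" already present; 2 new (0, 1)
  "1100010101" → prefix "1100010" already present; 3 new (1, 0, 1)
  "1100011111" → prefix "1100011" already present; 3 new (1, 1, 1)
  "0010010" → prefix "001001" already present; 1 new (0)
Total nodes = 9 + 10 + 2 + 3 + 2 + 5 + 0 + 0 + 4 + 0 + 1 + 1 + 0 + 2 + 3 + 3 + 1 = 46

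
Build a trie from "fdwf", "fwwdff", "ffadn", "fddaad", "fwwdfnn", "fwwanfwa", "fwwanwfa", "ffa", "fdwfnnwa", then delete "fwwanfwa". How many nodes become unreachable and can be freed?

3

After clearing the end-marker at "fwwanfwa", prune upward until reaching a node still needed by another word.
The suffix "fwa" (3 nodes) is used only by "fwwanfwa"; the node for "fwwan" still has the child "w", so pruning stops there.
Nodes removed: 3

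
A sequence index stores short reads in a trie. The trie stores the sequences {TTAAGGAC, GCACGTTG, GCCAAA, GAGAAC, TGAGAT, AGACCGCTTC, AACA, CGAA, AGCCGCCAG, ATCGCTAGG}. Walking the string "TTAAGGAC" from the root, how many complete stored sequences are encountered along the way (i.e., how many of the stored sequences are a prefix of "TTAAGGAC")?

1

Traverse "TTAAGGAC" character by character; count nodes along the way that are marked as word ends.
Prefixes of the query that are stored words: "TTAAGGAC"
Count: 1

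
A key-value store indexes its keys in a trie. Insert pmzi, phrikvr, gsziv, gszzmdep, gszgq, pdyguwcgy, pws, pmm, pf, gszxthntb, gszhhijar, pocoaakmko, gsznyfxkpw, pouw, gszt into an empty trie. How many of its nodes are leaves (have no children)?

15

Leaves are exactly the stored words that no other stored word extends.
Those words: "gszgq", "gszhhijar", "gsziv", "gsznyfxkpw", "gszt", "gszxthntb", "gszzmdep", "pdyguwcgy", "pf", "phrikvr", "pmm", "pmzi", "pocoaakmko", "pouw", "pws"
Leaf count: 15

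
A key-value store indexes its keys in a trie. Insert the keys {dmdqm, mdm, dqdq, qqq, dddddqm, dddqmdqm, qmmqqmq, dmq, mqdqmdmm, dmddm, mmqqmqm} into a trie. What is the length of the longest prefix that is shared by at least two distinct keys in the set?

3

Equivalently: take the maximum, over all pairs, of their longest common prefix length.
e.g. "dddddqm" and "dddqmdqm" share the prefix "ddd" of length 3; no pair shares a longer one.
Longest shared-prefix length: 3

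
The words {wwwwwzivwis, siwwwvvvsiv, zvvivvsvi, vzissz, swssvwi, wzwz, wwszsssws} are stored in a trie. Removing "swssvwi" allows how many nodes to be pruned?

6

After clearing the end-marker at "swssvwi", prune upward until reaching a node still needed by another word.
The suffix "wssvwi" (6 nodes) is used only by "swssvwi"; the node for "s" still has the child "i", so pruning stops there.
Nodes removed: 6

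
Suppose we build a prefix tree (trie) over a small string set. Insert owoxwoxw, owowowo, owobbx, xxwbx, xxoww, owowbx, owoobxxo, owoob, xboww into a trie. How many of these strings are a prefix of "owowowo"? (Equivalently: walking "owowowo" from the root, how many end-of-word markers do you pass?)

1

Check each prefix of "owowowo" against the stored set — each match is an end-marker on the path.
Prefixes of the query that are stored words: "owowowo"
Count: 1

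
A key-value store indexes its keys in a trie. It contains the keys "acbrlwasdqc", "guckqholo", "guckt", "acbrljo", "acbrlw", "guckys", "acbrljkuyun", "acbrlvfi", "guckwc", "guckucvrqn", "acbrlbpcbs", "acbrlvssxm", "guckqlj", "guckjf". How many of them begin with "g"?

7

Filter for entries beginning with "g":
Matches: "guckjf", "guckqholo", "guckqlj", "guckt", "guckucvrqn", "guckwc", "guckys"
Count: 7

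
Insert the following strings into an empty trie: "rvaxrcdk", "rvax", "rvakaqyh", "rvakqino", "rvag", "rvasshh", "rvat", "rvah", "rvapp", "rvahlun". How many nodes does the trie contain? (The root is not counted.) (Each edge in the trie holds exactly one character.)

29

Count nodes per top-level branch (shared prefixes stored once):
  'r'-branch (rvag, rvah, rvahlun, rvakaqyh, rvakqino, rvapp, rvasshh, rvat, rvax, rvaxrcdk): 29 nodes
Sum: 29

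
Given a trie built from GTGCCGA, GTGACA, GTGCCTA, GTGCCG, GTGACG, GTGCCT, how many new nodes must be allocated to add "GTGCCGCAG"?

"GTGCCG" is already a path in the trie; the remaining "CAG" must be added.
So 9 − 6 = 3 new nodes.

3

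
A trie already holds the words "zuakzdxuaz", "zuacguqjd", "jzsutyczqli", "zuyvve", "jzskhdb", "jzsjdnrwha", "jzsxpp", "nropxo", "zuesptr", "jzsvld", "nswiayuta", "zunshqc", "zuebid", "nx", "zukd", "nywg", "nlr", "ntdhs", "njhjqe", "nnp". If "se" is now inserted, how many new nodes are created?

2

No existing word starts with "s", so every character of "se" needs a new node.
2 − 0 = 2 new nodes.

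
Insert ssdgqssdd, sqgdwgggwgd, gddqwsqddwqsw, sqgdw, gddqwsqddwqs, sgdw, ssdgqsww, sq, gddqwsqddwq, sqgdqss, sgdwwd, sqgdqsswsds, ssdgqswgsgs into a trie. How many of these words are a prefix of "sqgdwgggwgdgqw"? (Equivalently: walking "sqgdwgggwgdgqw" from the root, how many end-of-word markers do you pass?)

Traverse "sqgdwgggwgdgqw" character by character; count nodes along the way that are marked as word ends.
Prefixes of the query that are stored words: "sq", "sqgdw", "sqgdwgggwgd"
Count: 3

3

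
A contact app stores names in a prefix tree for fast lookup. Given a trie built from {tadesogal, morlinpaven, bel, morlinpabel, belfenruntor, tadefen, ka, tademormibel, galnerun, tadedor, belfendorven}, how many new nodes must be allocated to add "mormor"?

3

The longest prefix of "mormor" already in the trie is "mor" (length 3).
So 6 − 3 = 3 new nodes.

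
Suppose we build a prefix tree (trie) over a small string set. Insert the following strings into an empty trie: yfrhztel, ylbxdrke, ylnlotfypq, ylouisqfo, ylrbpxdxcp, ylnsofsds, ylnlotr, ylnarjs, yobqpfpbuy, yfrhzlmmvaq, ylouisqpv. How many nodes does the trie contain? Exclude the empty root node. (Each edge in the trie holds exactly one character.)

66

Trace insertions, counting only characters that open a new branch:
  "yfrhztel" → 8 new (y, f, r, h, z, t, e, l)
  "ylbxdrke" → prefix "y" already present; 7 new (l, b, x, d, r, k, e)
  "ylnlotfypq" → prefix "yl" already present; 8 new (n, l, o, t, f, y, p, q)
  "ylouisqfo" → prefix "yl" already present; 7 new (o, u, i, s, q, f, o)
  "ylrbpxdxcp" → prefix "yl" already present; 8 new (r, b, p, x, d, x, c, p)
  "ylnsofsds" → prefix "yln" already present; 6 new (s, o, f, s, d, s)
  "ylnlotr" → prefix "ylnlot" already present; 1 new (r)
  "ylnarjs" → prefix "yln" already present; 4 new (a, r, j, s)
  "yobqpfpbuy" → prefix "y" already present; 9 new (o, b, q, p, f, p, b, u, y)
  "yfrhzlmmvaq" → prefix "yfrhz" already present; 6 new (l, m, m, v, a, q)
  "ylouisqpv" → prefix "ylouisq" already present; 2 new (p, v)
Total nodes = 8 + 7 + 8 + 7 + 8 + 6 + 1 + 4 + 9 + 6 + 2 = 66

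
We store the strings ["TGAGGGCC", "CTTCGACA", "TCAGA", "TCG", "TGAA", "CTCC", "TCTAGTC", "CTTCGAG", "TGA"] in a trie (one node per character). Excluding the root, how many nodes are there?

Trie structure (* marks end of a word):
(root)
├─ C
│  └─ T
│     ├─ C
│     │  └─ C *
│     └─ T
│        └─ C
│           └─ G
│              └─ A
│                 ├─ C
│                 │  └─ A *
│                 └─ G *
└─ T
   ├─ C
   │  ├─ A
   │  │  └─ G
   │  │     └─ A *
   │  ├─ G *
   │  └─ T
   │     └─ A
   │        └─ G
   │           └─ T
   │              └─ C *
   └─ G
      └─ A *
         ├─ A *
         └─ G
            └─ G
               └─ G
                  └─ C
                     └─ C *
Counting every labelled node above: 30.

30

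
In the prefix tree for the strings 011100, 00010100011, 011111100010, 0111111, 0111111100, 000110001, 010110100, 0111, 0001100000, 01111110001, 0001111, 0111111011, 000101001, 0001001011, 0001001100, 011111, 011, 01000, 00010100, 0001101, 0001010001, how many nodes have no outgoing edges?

14

A leaf is a node with no children — equivalently, the end of a word that is not a proper prefix of any other stored word.
Those words: "0001001011", "0001001100", "00010100011", "000101001", "0001100000", "000110001", "0001101", "0001111", "01000", "010110100", "011100", "011111100010", "0111111011", "0111111100"
Leaf count: 14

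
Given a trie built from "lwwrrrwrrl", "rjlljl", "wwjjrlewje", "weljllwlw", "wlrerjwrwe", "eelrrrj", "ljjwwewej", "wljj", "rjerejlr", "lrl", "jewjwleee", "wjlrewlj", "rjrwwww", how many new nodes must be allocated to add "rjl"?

0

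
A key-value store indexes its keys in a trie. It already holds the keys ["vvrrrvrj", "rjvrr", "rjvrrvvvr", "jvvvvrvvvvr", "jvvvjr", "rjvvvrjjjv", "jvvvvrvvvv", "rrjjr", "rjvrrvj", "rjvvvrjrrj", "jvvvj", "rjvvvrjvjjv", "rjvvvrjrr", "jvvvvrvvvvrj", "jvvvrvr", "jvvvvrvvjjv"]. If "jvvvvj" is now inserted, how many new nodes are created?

1

"jvvvv" is already a path in the trie; the remaining "j" must be added.
So 6 − 5 = 1 new nodes.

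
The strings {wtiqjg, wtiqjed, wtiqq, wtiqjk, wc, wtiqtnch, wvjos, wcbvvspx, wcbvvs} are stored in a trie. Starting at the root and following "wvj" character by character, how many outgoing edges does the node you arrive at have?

Follow the path "wvj" to its node, then look at its outgoing edges.
Distinct next characters after "wvj": o.
That node has 1 child edge.

1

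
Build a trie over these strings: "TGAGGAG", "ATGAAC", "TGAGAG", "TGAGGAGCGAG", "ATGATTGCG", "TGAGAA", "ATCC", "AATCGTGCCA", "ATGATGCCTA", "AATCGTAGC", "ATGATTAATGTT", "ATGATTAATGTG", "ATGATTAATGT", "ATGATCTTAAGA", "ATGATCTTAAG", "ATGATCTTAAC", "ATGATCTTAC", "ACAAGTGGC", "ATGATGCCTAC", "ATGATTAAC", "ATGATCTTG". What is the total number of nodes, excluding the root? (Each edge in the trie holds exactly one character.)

For each word, the new-node count is its length minus the longest prefix already in the trie:
  "TGAGGAG" → 7 new (T, G, A, G, G, A, G)
  "ATGAAC" → 6 new (A, T, G, A, A, C)
  "TGAGAG" → prefix "TGAG" already present; 2 new (A, G)
  "TGAGGAGCGAG" → prefix "TGAGGAG" already present; 4 new (C, G, A, G)
  "ATGATTGCG" → prefix "ATGA" already present; 5 new (T, T, G, C, G)
  "TGAGAA" → prefix "TGAGA" already present; 1 new (A)
  "ATCC" → prefix "AT" already present; 2 new (C, C)
  "AATCGTGCCA" → prefix "A" already present; 9 new (A, T, C, G, T, G, C, C, A)
  "ATGATGCCTA" → prefix "ATGAT" already present; 5 new (G, C, C, T, A)
  "AATCGTAGC" → prefix "AATCGT" already present; 3 new (A, G, C)
  "ATGATTAATGTT" → prefix "ATGATT" already present; 6 new (A, A, T, G, T, T)
  "ATGATTAATGTG" → prefix "ATGATTAATGT" already present; 1 new (G)
  "ATGATTAATGT" → prefix "ATGATTAATGT" already present; 0 new (none)
  "ATGATCTTAAGA" → prefix "ATGAT" already present; 7 new (C, T, T, A, A, G, A)
  "ATGATCTTAAG" → prefix "ATGATCTTAAG" already present; 0 new (none)
  "ATGATCTTAAC" → prefix "ATGATCTTAA" already present; 1 new (C)
  "ATGATCTTAC" → prefix "ATGATCTTA" already present; 1 new (C)
  "ACAAGTGGC" → prefix "A" already present; 8 new (C, A, A, G, T, G, G, C)
  "ATGATGCCTAC" → prefix "ATGATGCCTA" already present; 1 new (C)
  "ATGATTAAC" → prefix "ATGATTAA" already present; 1 new (C)
  "ATGATCTTG" → prefix "ATGATCTT" already present; 1 new (G)
Total nodes = 7 + 6 + 2 + 4 + 5 + 1 + 2 + 9 + 5 + 3 + 6 + 1 + 0 + 7 + 0 + 1 + 1 + 8 + 1 + 1 + 1 = 71

71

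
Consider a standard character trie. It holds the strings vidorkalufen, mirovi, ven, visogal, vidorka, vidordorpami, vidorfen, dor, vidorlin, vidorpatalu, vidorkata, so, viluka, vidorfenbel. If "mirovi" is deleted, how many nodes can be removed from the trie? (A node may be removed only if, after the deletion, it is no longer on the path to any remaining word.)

Walk "mirovi" from the leaf back toward the root, removing each node that no remaining word uses.
No other word shares any prefix with "mirovi", so all 6 of its nodes go.
Nodes removed: 6

6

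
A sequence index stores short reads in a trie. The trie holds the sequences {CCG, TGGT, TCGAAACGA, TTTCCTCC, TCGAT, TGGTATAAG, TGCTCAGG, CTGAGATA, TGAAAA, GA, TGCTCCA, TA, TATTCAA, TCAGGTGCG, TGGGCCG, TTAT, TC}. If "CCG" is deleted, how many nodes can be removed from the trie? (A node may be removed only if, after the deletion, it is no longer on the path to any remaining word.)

2

A node on "CCG"'s path can go only if nothing else ends at it or branches off below it.
The suffix "CG" (2 nodes) is used only by "CCG"; the node for "C" still has the child "T", so pruning stops there.
Nodes removed: 2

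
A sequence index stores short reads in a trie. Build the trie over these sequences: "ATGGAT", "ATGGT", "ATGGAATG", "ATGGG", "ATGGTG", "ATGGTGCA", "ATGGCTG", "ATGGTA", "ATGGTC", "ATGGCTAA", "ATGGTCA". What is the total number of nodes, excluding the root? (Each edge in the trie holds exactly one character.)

Insert word by word; a character creates a node only if that edge doesn't already exist:
  "ATGGAT" → 6 new (A, T, G, G, A, T)
  "ATGGT" → prefix "ATGG" already present; 1 new (T)
  "ATGGAATG" → prefix "ATGGA" already present; 3 new (A, T, G)
  "ATGGG" → prefix "ATGG" already present; 1 new (G)
  "ATGGTG" → prefix "ATGGT" already present; 1 new (G)
  "ATGGTGCA" → prefix "ATGGTG" already present; 2 new (C, A)
  "ATGGCTG" → prefix "ATGG" already present; 3 new (C, T, G)
  "ATGGTA" → prefix "ATGGT" already present; 1 new (A)
  "ATGGTC" → prefix "ATGGT" already present; 1 new (C)
  "ATGGCTAA" → prefix "ATGGCT" already present; 2 new (A, A)
  "ATGGTCA" → prefix "ATGGTC" already present; 1 new (A)
Total nodes = 6 + 1 + 3 + 1 + 1 + 2 + 3 + 1 + 1 + 2 + 1 = 22

22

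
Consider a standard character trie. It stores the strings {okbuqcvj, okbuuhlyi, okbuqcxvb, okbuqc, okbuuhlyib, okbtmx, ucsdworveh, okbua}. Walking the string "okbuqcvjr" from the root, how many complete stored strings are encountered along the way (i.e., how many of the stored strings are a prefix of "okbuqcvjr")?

2

Check each prefix of "okbuqcvjr" against the stored set — each match is an end-marker on the path.
Prefixes of the query that are stored words: "okbuqc", "okbuqcvj"
Count: 2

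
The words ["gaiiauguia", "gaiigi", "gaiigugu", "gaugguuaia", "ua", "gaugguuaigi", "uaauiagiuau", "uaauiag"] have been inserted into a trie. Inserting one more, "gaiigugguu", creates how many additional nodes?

"gaiigug" is already a path in the trie; the remaining "guu" must be added.
New nodes needed: |"gaiigugguu"| − 7 = 10 − 7 = 3.

3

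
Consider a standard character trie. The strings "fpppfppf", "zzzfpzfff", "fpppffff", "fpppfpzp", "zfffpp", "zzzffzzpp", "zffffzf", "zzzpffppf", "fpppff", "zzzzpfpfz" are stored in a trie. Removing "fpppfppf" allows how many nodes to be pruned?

2

A node on "fpppfppf"'s path can go only if nothing else ends at it or branches off below it.
The suffix "pf" (2 nodes) is used only by "fpppfppf"; the node for "fpppfp" still has the child "z", so pruning stops there.
Nodes removed: 2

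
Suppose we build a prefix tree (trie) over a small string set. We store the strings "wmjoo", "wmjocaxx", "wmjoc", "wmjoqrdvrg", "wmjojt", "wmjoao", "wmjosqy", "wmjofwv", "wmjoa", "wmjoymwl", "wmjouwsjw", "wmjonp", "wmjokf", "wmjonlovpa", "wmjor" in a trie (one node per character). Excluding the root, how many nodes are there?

44

For each word, the new-node count is its length minus the longest prefix already in the trie:
  "wmjoo" → 5 new (w, m, j, o, o)
  "wmjocaxx" → prefix "wmjo" already present; 4 new (c, a, x, x)
  "wmjoc" → prefix "wmjoc" already present; 0 new (none)
  "wmjoqrdvrg" → prefix "wmjo" already present; 6 new (q, r, d, v, r, g)
  "wmjojt" → prefix "wmjo" already present; 2 new (j, t)
  "wmjoao" → prefix "wmjo" already present; 2 new (a, o)
  "wmjosqy" → prefix "wmjo" already present; 3 new (s, q, y)
  "wmjofwv" → prefix "wmjo" already present; 3 new (f, w, v)
  "wmjoa" → prefix "wmjoa" already present; 0 new (none)
  "wmjoymwl" → prefix "wmjo" already present; 4 new (y, m, w, l)
  "wmjouwsjw" → prefix "wmjo" already present; 5 new (u, w, s, j, w)
  "wmjonp" → prefix "wmjo" already present; 2 new (n, p)
  "wmjokf" → prefix "wmjo" already present; 2 new (k, f)
  "wmjonlovpa" → prefix "wmjon" already present; 5 new (l, o, v, p, a)
  "wmjor" → prefix "wmjo" already present; 1 new (r)
Total nodes = 5 + 4 + 0 + 6 + 2 + 2 + 3 + 3 + 0 + 4 + 5 + 2 + 2 + 5 + 1 = 44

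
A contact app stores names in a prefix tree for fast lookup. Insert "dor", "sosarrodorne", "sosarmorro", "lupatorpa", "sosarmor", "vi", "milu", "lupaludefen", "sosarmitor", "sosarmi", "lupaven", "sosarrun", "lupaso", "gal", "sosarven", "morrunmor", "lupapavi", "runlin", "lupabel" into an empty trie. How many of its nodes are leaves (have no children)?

A leaf is a node with no children — equivalently, the end of a word that is not a proper prefix of any other stored word.
Those words: "dor", "gal", "lupabel", "lupaludefen", "lupapavi", "lupaso", "lupatorpa", "lupaven", "milu", "morrunmor", "runlin", "sosarmitor", "sosarmorro", "sosarrodorne", "sosarrun", "sosarven", "vi"
Leaf count: 17

17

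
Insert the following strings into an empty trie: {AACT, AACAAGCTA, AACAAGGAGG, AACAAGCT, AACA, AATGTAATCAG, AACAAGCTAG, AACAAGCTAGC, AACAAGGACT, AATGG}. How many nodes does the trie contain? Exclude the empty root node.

28

Trace insertions, counting only characters that open a new branch:
  "AACT" → 4 new (A, A, C, T)
  "AACAAGCTA" → prefix "AAC" already present; 6 new (A, A, G, C, T, A)
  "AACAAGGAGG" → prefix "AACAAG" already present; 4 new (G, A, G, G)
  "AACAAGCT" → prefix "AACAAGCT" already present; 0 new (none)
  "AACA" → prefix "AACA" already present; 0 new (none)
  "AATGTAATCAG" → prefix "AA" already present; 9 new (T, G, T, A, A, T, C, A, G)
  "AACAAGCTAG" → prefix "AACAAGCTA" already present; 1 new (G)
  "AACAAGCTAGC" → prefix "AACAAGCTAG" already present; 1 new (C)
  "AACAAGGACT" → prefix "AACAAGGA" already present; 2 new (C, T)
  "AATGG" → prefix "AATG" already present; 1 new (G)
Total nodes = 4 + 6 + 4 + 0 + 0 + 9 + 1 + 1 + 2 + 1 = 28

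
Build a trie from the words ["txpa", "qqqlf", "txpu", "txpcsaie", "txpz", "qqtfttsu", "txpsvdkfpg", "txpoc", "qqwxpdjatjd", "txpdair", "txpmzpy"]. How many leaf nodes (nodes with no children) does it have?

Leaves are exactly the stored words that no other stored word extends.
Those words: "qqqlf", "qqtfttsu", "qqwxpdjatjd", "txpa", "txpcsaie", "txpdair", "txpmzpy", "txpoc", "txpsvdkfpg", "txpu", "txpz"
Leaf count: 11

11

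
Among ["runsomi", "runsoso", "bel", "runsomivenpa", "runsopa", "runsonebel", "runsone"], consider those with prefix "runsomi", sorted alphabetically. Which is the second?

runsomivenpa

DFS of the "runsomi" subtree visits, in order: "runsomi", "runsomivenpa"
The 2nd is runsomivenpa.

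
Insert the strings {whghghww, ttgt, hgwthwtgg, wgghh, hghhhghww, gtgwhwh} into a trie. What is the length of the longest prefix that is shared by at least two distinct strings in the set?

Equivalently: take the maximum, over all pairs, of their longest common prefix length.
"hghhhghww" and "hgwthwtgg" agree on "hg" (2 characters) before diverging; nothing deeper is shared.
Longest shared-prefix length: 2

2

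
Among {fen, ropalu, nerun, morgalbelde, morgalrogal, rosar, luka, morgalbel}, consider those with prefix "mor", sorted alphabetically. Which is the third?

Filter for "mor…" and sort: "morgalbel", "morgalbelde", "morgalrogal"
The 3rd is morgalrogal.

morgalrogal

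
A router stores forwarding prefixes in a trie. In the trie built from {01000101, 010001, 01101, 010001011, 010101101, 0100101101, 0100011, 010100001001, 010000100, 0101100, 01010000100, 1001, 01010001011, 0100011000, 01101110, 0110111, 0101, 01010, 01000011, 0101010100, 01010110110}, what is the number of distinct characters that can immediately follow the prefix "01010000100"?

1

Follow the path "01010000100" to its node, then look at its outgoing edges.
Distinct next characters after "01010000100": 1.
That node has 1 child edge.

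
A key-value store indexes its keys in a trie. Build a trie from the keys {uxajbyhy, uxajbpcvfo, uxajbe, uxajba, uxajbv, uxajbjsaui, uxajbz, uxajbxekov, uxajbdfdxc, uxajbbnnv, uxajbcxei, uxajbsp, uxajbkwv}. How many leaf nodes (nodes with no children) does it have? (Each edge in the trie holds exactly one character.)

A leaf is a node with no children — equivalently, the end of a word that is not a proper prefix of any other stored word.
Those words: "uxajba", "uxajbbnnv", "uxajbcxei", "uxajbdfdxc", "uxajbe", "uxajbjsaui", "uxajbkwv", "uxajbpcvfo", "uxajbsp", "uxajbv", "uxajbxekov", "uxajbyhy", "uxajbz"
Leaf count: 13

13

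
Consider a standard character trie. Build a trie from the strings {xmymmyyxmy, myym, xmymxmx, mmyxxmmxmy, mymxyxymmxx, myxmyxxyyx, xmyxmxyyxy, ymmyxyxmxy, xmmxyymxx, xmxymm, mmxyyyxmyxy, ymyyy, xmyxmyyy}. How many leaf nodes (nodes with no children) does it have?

13

A leaf is a node with no children — equivalently, the end of a word that is not a proper prefix of any other stored word.
Those words: "mmxyyyxmyxy", "mmyxxmmxmy", "mymxyxymmxx", "myxmyxxyyx", "myym", "xmmxyymxx", "xmxymm", "xmymmyyxmy", "xmymxmx", "xmyxmxyyxy", "xmyxmyyy", "ymmyxyxmxy", "ymyyy"
Leaf count: 13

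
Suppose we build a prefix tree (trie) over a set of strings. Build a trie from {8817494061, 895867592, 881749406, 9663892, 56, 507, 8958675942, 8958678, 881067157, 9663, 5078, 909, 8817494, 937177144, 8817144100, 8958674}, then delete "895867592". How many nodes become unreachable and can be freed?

1

A node on "895867592"'s path can go only if nothing else ends at it or branches off below it.
The suffix "2" (1 node) is used only by "895867592"; the node for "89586759" still has the child "4", so pruning stops there.
Nodes removed: 1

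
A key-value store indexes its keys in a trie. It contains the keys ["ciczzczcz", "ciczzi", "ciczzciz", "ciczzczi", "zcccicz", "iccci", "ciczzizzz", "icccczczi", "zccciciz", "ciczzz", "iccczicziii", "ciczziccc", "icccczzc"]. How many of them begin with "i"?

4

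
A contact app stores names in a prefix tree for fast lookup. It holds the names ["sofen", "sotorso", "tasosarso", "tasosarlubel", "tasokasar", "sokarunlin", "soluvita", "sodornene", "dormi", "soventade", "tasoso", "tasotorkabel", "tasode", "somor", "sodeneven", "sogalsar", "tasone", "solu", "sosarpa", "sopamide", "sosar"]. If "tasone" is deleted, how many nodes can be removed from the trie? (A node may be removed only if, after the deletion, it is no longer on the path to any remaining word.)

2

Walk "tasone" from the leaf back toward the root, removing each node that no remaining word uses.
The suffix "ne" (2 nodes) is used only by "tasone"; the node for "taso" still has the child "s", so pruning stops there.
Nodes removed: 2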